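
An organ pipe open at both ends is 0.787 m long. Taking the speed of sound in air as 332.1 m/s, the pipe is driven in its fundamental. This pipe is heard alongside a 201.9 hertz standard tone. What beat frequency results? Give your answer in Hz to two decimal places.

Open pipe: f_n = n·v/(2L) = 1·332.1/(2·0.787) = 210.9911 Hz.
f_beat = |210.9911 − 201.9| = 9.09 Hz.

9.09 Hz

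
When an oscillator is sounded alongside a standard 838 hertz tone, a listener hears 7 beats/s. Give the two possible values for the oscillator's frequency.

831 Hz or 845 Hz

|f − 838| = 7, so f = 838 ± 7.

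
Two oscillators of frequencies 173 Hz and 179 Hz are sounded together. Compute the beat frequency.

Beats arise from superposition of two nearby frequencies; the beat rate is |f₁ − f₂|.
|173 − 179| = 6 Hz.

6 Hz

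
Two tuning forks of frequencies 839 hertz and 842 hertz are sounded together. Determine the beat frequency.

3 Hz

f_beat = |f₁ − f₂|.
|839 − 842| = 3 Hz.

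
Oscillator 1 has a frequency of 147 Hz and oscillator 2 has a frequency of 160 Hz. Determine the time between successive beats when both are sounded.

0.077 s

f_beat = |147 − 160| = 13 Hz.
Beat period T = 1 / f_beat = 1 / 13 s.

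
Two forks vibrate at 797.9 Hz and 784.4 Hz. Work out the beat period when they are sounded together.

f_beat = |797.9 − 784.4| = 13.5 Hz.
Beat period T = 1 / f_beat = 1 / 13.5 s.

0.074 s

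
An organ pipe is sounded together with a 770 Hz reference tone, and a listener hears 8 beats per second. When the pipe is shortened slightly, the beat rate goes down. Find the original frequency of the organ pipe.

762 Hz

|f − 770| = 8, so the organ pipe was at either 762 Hz or 778 Hz.
A shorter pipe has a higher fundamental; the adjustment raises the organ pipe's frequency.
The beat rate fell, so the adjustment moved the organ pipe toward 770 Hz — it must have started below the reference.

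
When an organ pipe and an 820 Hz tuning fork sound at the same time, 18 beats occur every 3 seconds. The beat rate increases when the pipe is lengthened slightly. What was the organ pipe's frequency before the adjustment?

Beat frequency = 18/3 = 6 Hz.
|f − 820| = 6, so the organ pipe was at either 814 Hz or 826 Hz.
A longer pipe has a lower fundamental; the adjustment lowers the organ pipe's frequency.
The beat rate rose, so the adjustment moved the organ pipe further from 820 Hz — it was already below the reference.

814 Hz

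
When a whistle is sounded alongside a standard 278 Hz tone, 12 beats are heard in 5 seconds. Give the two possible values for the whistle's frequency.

Beat frequency = 12/5 = 2.4 Hz.
|f − 278| = 2.4, so f = 278 ± 2.4.

275.6 Hz or 280.4 Hz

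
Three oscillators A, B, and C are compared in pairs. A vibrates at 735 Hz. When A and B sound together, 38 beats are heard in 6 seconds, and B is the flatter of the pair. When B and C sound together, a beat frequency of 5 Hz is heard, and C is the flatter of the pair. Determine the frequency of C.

A–B: Beat frequency = 38/6 = 6.3333 Hz.
B is below A, so f_B = 735 − 6.3333 = 728.6667 Hz.
C is below B, so f_C = 728.6667 − 5 = 723.6667 Hz.

723.6667 Hz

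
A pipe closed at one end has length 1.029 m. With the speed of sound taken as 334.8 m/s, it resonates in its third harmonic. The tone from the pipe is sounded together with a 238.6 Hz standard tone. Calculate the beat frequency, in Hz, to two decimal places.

5.42 Hz

Closed pipe (odd harmonics): f_n = n·v/(4L) = 3·334.8/(4·1.029) = 244.0233 Hz.
f_beat = |244.0233 − 238.6| = 5.42 Hz.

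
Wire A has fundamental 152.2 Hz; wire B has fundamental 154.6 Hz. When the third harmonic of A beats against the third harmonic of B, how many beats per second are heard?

Third harmonic of the first: 3·152.2 = 456.6 Hz.
Third harmonic of the second: 3·154.6 = 463.8 Hz.
f_beat = |456.6 − 463.8| = 7.2 Hz.

7.2 Hz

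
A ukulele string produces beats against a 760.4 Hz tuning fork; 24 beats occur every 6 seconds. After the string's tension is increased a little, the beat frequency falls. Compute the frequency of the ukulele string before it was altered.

Beat frequency = 24/6 = 4 Hz.
|f − 760.4| = 4, so the ukulele string was at either 756.4 Hz or 764.4 Hz.
Higher tension means higher frequency; the adjustment raises the ukulele string's frequency.
The beat rate fell, so the adjustment moved the ukulele string toward 760.4 Hz — it must have started below the reference.

756.4 Hz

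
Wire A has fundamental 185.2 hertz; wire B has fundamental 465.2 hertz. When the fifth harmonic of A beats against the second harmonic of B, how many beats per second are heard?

Fifth harmonic of the first: 5·185.2 = 926.0 Hz.
Second harmonic of the second: 2·465.2 = 930.4 Hz.
f_beat = |926.0 − 930.4| = 4.4 Hz.

4.4 Hz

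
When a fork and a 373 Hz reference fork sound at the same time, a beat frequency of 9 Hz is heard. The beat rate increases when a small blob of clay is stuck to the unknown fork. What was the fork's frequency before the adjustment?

|f − 373| = 9, so the fork was at either 364 Hz or 382 Hz.
Adding mass to a fork lowers its frequency; the adjustment lowers the fork's frequency.
The beat rate rose, so the adjustment moved the fork further from 373 Hz — it was already below the reference.

364 Hz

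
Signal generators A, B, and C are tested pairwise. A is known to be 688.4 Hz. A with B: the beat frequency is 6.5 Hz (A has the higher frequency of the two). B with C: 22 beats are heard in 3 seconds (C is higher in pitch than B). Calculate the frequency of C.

B is below A, so f_B = 688.4 − 6.5 = 681.9 Hz.
B–C: Beat frequency = 22/3 = 7.3333 Hz.
C is above B, so f_C = 681.9 + 7.3333 = 689.2333 Hz.

689.2333 Hz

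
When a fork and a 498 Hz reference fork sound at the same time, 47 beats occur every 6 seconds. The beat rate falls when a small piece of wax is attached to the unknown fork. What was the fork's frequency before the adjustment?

505.8333 Hz

Beat frequency = 47/6 = 7.8333 Hz.
|f − 498| = 7.8333, so the fork was at either 490.1667 Hz or 505.8333 Hz.
Loading a fork with wax lowers its frequency; the adjustment lowers the fork's frequency.
The beat rate fell, so the adjustment moved the fork toward 498 Hz — it must have started above the reference.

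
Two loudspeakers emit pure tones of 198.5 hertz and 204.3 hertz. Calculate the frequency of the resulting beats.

Beats arise from superposition of two nearby frequencies; the beat rate is |f₁ − f₂|.
|198.5 − 204.3| = 5.8 Hz.

5.8 Hz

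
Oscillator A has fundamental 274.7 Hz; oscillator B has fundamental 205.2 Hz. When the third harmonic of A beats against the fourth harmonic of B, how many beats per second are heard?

3.3 Hz

Third harmonic of the first: 3·274.7 = 824.1 Hz.
Fourth harmonic of the second: 4·205.2 = 820.8 Hz.
f_beat = |824.1 − 820.8| = 3.3 Hz.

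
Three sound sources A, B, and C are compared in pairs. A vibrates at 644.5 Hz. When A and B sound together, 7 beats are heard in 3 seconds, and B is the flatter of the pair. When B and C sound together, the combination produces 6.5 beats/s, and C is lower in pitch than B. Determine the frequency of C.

A–B: Beat frequency = 7/3 = 2.3333 Hz.
B is below A, so f_B = 644.5 − 2.3333 = 642.1667 Hz.
C is below B, so f_C = 642.1667 − 6.5 = 635.6667 Hz.

635.6667 Hz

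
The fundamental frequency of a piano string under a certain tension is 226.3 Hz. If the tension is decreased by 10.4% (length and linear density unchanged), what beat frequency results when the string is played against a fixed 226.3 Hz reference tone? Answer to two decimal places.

For a string, f ∝ √T, so the new frequency is 226.3·√0.896 = 214.2094 Hz.
f_beat = |214.2094 − 226.3| = 12.09 Hz.

12.09 Hz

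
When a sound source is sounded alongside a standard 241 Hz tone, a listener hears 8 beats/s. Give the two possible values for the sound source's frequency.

233 Hz or 249 Hz

|f − 241| = 8, so f = 241 ± 8.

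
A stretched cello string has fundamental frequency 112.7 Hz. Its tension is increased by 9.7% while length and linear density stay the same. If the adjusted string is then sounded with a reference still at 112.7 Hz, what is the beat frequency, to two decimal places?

5.34 Hz

For a string, f ∝ √T, so the new frequency is 112.7·√1.097 = 118.0395 Hz.
f_beat = |118.0395 − 112.7| = 5.34 Hz.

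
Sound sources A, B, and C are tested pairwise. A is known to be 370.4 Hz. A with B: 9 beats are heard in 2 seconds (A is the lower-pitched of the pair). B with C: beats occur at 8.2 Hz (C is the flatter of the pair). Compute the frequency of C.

366.7 Hz

A–B: Beat frequency = 9/2 = 4.5 Hz.
B is above A, so f_B = 370.4 + 4.5 = 374.9 Hz.
C is below B, so f_C = 374.9 − 8.2 = 366.7 Hz.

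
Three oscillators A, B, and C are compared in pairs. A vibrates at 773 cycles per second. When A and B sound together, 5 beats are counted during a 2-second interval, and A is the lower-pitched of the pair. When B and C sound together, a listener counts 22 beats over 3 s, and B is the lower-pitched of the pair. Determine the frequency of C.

A–B: Beat frequency = 5/2 = 2.5 Hz.
B is above A, so f_B = 773 + 2.5 = 775.5 Hz.
B–C: Beat frequency = 22/3 = 7.3333 Hz.
C is above B, so f_C = 775.5 + 7.3333 = 782.8333 Hz.

782.8333 Hz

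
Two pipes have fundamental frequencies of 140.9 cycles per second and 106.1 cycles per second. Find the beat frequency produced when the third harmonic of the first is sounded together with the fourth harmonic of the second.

Third harmonic of the first: 3·140.9 = 422.7 Hz.
Fourth harmonic of the second: 4·106.1 = 424.4 Hz.
f_beat = |422.7 − 424.4| = 1.7 Hz.

1.7 Hz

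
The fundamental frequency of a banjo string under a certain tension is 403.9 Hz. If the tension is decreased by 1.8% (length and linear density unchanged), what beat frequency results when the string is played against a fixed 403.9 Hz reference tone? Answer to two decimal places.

3.65 Hz

For a string, f ∝ √T, so the new frequency is 403.9·√0.982 = 400.2484 Hz.
f_beat = |400.2484 − 403.9| = 3.65 Hz.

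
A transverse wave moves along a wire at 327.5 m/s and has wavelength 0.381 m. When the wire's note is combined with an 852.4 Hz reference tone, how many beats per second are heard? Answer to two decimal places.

7.18 Hz

Source frequency f = v/λ = 327.5/0.381 = 859.5801 Hz.
f_beat = |859.5801 − 852.4| = 7.18 Hz.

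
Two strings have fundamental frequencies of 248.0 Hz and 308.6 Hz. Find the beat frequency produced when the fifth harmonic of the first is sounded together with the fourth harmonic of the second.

5.6 Hz

Fifth harmonic of the first: 5·248.0 = 1240.0 Hz.
Fourth harmonic of the second: 4·308.6 = 1234.4 Hz.
f_beat = |1240.0 − 1234.4| = 5.6 Hz.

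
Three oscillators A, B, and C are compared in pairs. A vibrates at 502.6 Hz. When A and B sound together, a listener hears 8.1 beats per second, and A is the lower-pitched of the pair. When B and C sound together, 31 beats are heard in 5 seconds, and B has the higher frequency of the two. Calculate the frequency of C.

504.5 Hz

B is above A, so f_B = 502.6 + 8.1 = 510.7 Hz.
B–C: Beat frequency = 31/5 = 6.2 Hz.
C is below B, so f_C = 510.7 − 6.2 = 504.5 Hz.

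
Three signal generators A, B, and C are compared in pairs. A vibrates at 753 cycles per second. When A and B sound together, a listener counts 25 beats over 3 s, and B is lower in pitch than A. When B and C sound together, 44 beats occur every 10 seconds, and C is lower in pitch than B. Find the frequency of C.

740.2667 Hz

A–B: Beat frequency = 25/3 = 8.3333 Hz.
B is below A, so f_B = 753 − 8.3333 = 744.6667 Hz.
B–C: Beat frequency = 44/10 = 4.4 Hz.
C is below B, so f_C = 744.6667 − 4.4 = 740.2667 Hz.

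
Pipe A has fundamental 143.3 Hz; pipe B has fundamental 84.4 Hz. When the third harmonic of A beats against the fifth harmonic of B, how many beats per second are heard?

7.9 Hz

Third harmonic of the first: 3·143.3 = 429.9 Hz.
Fifth harmonic of the second: 5·84.4 = 422.0 Hz.
f_beat = |429.9 − 422.0| = 7.9 Hz.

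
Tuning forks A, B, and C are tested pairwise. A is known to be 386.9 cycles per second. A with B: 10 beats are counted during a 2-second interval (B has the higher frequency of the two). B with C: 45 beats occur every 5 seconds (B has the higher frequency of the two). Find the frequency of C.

382.9 Hz

A–B: Beat frequency = 10/2 = 5 Hz.
B is above A, so f_B = 386.9 + 5 = 391.9 Hz.
B–C: Beat frequency = 45/5 = 9 Hz.
C is below B, so f_C = 391.9 − 9 = 382.9 Hz.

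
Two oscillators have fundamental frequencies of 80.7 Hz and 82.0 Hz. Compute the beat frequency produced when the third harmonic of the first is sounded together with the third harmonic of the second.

Third harmonic of the first: 3·80.7 = 242.1 Hz.
Third harmonic of the second: 3·82.0 = 246.0 Hz.
f_beat = |242.1 − 246.0| = 3.9 Hz.

3.9 Hz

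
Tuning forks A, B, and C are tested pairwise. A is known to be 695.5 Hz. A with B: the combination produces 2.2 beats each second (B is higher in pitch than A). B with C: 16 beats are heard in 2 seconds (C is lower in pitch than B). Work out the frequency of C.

B is above A, so f_B = 695.5 + 2.2 = 697.7 Hz.
B–C: Beat frequency = 16/2 = 8 Hz.
C is below B, so f_C = 697.7 − 8 = 689.7 Hz.

689.7 Hz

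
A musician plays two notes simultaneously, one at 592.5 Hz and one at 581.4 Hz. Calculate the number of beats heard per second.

Beats arise from superposition of two nearby frequencies; the beat rate is |f₁ − f₂|.
|592.5 − 581.4| = 11.1 Hz.

11.1 Hz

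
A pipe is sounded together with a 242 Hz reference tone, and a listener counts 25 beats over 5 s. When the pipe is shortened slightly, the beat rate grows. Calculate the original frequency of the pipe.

Beat frequency = 25/5 = 5 Hz.
|f − 242| = 5, so the pipe was at either 237 Hz or 247 Hz.
A shorter pipe has a higher fundamental; the adjustment raises the pipe's frequency.
The beat rate rose, so the adjustment moved the pipe further from 242 Hz — it was already above the reference.

247 Hz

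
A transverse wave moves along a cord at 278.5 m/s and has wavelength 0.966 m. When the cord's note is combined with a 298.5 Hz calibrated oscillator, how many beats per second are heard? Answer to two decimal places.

10.20 Hz

Source frequency f = v/λ = 278.5/0.966 = 288.3023 Hz.
f_beat = |288.3023 − 298.5| = 10.20 Hz.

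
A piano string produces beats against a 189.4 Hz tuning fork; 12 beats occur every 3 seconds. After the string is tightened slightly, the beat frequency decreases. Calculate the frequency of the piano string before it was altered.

Beat frequency = 12/3 = 4 Hz.
|f − 189.4| = 4, so the piano string was at either 185.4 Hz or 193.4 Hz.
Increasing tension raises a string's frequency; the adjustment raises the piano string's frequency.
The beat rate fell, so the adjustment moved the piano string toward 189.4 Hz — it must have started below the reference.

185.4 Hz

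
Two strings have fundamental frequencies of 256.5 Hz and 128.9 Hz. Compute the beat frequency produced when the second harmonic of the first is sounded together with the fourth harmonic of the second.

2.6 Hz

Second harmonic of the first: 2·256.5 = 513.0 Hz.
Fourth harmonic of the second: 4·128.9 = 515.6 Hz.
f_beat = |513.0 − 515.6| = 2.6 Hz.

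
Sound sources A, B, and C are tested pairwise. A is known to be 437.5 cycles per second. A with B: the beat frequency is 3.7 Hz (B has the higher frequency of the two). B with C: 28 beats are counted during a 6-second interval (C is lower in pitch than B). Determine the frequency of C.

436.5333 Hz

B is above A, so f_B = 437.5 + 3.7 = 441.2 Hz.
B–C: Beat frequency = 28/6 = 4.6667 Hz.
C is below B, so f_C = 441.2 − 4.6667 = 436.5333 Hz.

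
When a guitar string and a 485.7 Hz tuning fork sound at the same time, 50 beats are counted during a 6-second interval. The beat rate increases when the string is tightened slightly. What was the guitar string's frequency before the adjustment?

Beat frequency = 50/6 = 8.3333 Hz.
|f − 485.7| = 8.3333, so the guitar string was at either 477.3667 Hz or 494.0333 Hz.
Increasing tension raises a string's frequency; the adjustment raises the guitar string's frequency.
The beat rate rose, so the adjustment moved the guitar string further from 485.7 Hz — it was already above the reference.

494.0333 Hz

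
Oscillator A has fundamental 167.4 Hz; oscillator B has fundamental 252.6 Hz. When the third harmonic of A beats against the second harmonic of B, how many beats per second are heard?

Third harmonic of the first: 3·167.4 = 502.2 Hz.
Second harmonic of the second: 2·252.6 = 505.2 Hz.
f_beat = |502.2 − 505.2| = 3.0 Hz.

3.0 Hz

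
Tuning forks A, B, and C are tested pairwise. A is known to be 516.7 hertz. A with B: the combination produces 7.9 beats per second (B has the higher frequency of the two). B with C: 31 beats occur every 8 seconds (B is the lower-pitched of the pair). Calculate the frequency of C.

B is above A, so f_B = 516.7 + 7.9 = 524.6 Hz.
B–C: Beat frequency = 31/8 = 3.875 Hz.
C is above B, so f_C = 524.6 + 3.875 = 528.475 Hz.

528.475 Hz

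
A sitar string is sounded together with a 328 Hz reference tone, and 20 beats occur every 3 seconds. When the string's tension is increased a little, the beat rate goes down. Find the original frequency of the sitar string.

321.3333 Hz

Beat frequency = 20/3 = 6.6667 Hz.
|f − 328| = 6.6667, so the sitar string was at either 321.3333 Hz or 334.6667 Hz.
Higher tension means higher frequency; the adjustment raises the sitar string's frequency.
The beat rate fell, so the adjustment moved the sitar string toward 328 Hz — it must have started below the reference.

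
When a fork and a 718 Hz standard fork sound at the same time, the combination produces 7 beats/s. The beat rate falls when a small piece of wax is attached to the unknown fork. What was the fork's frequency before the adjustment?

725 Hz

|f − 718| = 7, so the fork was at either 711 Hz or 725 Hz.
Loading a fork with wax lowers its frequency; the adjustment lowers the fork's frequency.
The beat rate fell, so the adjustment moved the fork toward 718 Hz — it must have started above the reference.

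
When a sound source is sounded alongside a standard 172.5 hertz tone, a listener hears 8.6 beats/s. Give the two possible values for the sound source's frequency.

163.9 Hz or 181.1 Hz

|f − 172.5| = 8.6, so f = 172.5 ± 8.6.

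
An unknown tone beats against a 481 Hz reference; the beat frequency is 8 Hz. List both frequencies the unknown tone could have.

473 Hz or 489 Hz

|f − 481| = 8, so f = 481 ± 8.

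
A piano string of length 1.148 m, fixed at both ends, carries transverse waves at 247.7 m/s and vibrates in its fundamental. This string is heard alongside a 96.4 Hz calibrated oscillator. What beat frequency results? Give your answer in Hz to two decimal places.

11.48 Hz

For a string fixed at both ends, f_n = n·v/(2L) = 1·247.7/(2·1.148) = 107.8833 Hz.
f_beat = |107.8833 − 96.4| = 11.48 Hz.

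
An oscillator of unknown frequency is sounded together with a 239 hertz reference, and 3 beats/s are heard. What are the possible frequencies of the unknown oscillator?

|f − 239| = 3, so f = 239 ± 3.

236 Hz or 242 Hz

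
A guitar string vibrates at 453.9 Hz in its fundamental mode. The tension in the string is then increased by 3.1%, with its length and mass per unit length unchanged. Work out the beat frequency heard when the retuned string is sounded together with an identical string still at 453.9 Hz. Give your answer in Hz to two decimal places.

6.98 Hz

For a string, f ∝ √T, so the new frequency is 453.9·√1.031 = 460.8818 Hz.
f_beat = |460.8818 − 453.9| = 6.98 Hz.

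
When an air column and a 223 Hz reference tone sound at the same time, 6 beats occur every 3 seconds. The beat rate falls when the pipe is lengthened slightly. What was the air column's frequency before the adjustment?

225 Hz

Beat frequency = 6/3 = 2 Hz.
|f − 223| = 2, so the air column was at either 221 Hz or 225 Hz.
A longer pipe has a lower fundamental; the adjustment lowers the air column's frequency.
The beat rate fell, so the adjustment moved the air column toward 223 Hz — it must have started above the reference.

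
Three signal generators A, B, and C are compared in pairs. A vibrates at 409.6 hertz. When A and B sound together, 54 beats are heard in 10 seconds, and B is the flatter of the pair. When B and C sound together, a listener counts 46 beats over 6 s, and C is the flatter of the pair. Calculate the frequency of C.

396.5333 Hz

A–B: Beat frequency = 54/10 = 5.4 Hz.
B is below A, so f_B = 409.6 − 5.4 = 404.2 Hz.
B–C: Beat frequency = 46/6 = 7.6667 Hz.
C is below B, so f_C = 404.2 − 7.6667 = 396.5333 Hz.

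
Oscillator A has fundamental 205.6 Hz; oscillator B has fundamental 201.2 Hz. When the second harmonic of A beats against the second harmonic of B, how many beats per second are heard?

Second harmonic of the first: 2·205.6 = 411.2 Hz.
Second harmonic of the second: 2·201.2 = 402.4 Hz.
f_beat = |411.2 − 402.4| = 8.8 Hz.

8.8 Hz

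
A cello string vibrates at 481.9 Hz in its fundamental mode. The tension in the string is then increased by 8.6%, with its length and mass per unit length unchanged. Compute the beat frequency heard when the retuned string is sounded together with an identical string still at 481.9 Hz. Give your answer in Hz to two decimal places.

20.29 Hz

For a string, f ∝ √T, so the new frequency is 481.9·√1.086 = 502.1944 Hz.
f_beat = |502.1944 − 481.9| = 20.29 Hz.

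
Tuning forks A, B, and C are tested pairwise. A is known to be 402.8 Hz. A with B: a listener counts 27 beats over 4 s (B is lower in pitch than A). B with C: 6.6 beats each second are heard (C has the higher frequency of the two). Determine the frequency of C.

402.65 Hz

A–B: Beat frequency = 27/4 = 6.75 Hz.
B is below A, so f_B = 402.8 − 6.75 = 396.05 Hz.
C is above B, so f_C = 396.05 + 6.6 = 402.65 Hz.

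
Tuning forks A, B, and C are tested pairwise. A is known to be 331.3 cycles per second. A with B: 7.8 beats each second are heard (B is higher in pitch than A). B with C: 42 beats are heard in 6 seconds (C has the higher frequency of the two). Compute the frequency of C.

346.1 Hz

B is above A, so f_B = 331.3 + 7.8 = 339.1 Hz.
B–C: Beat frequency = 42/6 = 7 Hz.
C is above B, so f_C = 339.1 + 7 = 346.1 Hz.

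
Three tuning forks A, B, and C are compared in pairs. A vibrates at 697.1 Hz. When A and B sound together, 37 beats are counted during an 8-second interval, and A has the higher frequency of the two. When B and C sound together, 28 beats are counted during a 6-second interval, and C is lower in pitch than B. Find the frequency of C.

A–B: Beat frequency = 37/8 = 4.625 Hz.
B is below A, so f_B = 697.1 − 4.625 = 692.475 Hz.
B–C: Beat frequency = 28/6 = 4.6667 Hz.
C is below B, so f_C = 692.475 − 4.6667 = 687.8083 Hz.

687.8083 Hz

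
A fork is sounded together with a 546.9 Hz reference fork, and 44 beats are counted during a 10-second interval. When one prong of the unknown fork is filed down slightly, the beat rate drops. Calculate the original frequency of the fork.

542.5 Hz

Beat frequency = 44/10 = 4.4 Hz.
|f − 546.9| = 4.4, so the fork was at either 542.5 Hz or 551.3 Hz.
Filing a prong removes mass and raises the fork's frequency; the adjustment raises the fork's frequency.
The beat rate fell, so the adjustment moved the fork toward 546.9 Hz — it must have started below the reference.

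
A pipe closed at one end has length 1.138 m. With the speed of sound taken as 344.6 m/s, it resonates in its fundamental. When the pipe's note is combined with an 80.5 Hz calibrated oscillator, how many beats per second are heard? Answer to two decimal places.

4.80 Hz

Closed pipe (odd harmonics): f_n = n·v/(4L) = 1·344.6/(4·1.138) = 75.7030 Hz.
f_beat = |75.7030 − 80.5| = 4.80 Hz.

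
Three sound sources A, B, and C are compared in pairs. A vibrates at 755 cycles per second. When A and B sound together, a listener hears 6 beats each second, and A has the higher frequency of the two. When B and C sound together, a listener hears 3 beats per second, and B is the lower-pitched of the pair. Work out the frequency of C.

752 Hz

B is below A, so f_B = 755 − 6 = 749 Hz.
C is above B, so f_C = 749 + 3 = 752 Hz.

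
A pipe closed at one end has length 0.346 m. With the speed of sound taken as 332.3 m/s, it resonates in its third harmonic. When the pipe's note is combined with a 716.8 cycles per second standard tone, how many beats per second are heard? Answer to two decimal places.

Closed pipe (odd harmonics): f_n = n·v/(4L) = 3·332.3/(4·0.346) = 720.3035 Hz.
f_beat = |720.3035 − 716.8| = 3.50 Hz.

3.50 Hz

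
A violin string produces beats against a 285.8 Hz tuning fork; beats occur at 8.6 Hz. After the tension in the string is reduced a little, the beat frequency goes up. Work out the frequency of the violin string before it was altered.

277.2 Hz

|f − 285.8| = 8.6, so the violin string was at either 277.2 Hz or 294.4 Hz.
Lower tension means lower frequency; the adjustment lowers the violin string's frequency.
The beat rate rose, so the adjustment moved the violin string further from 285.8 Hz — it was already below the reference.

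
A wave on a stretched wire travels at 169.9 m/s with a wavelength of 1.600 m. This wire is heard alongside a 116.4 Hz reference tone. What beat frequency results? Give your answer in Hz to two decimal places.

10.21 Hz

Source frequency f = v/λ = 169.9/1.600 = 106.1875 Hz.
f_beat = |106.1875 − 116.4| = 10.21 Hz.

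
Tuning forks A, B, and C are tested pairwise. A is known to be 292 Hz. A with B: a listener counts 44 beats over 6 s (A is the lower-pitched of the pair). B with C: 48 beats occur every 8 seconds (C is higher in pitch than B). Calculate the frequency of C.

305.3333 Hz

A–B: Beat frequency = 44/6 = 7.3333 Hz.
B is above A, so f_B = 292 + 7.3333 = 299.3333 Hz.
B–C: Beat frequency = 48/8 = 6 Hz.
C is above B, so f_C = 299.3333 + 6 = 305.3333 Hz.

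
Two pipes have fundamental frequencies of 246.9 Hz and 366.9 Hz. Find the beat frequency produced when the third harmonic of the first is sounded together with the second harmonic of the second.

6.9 Hz

Third harmonic of the first: 3·246.9 = 740.7 Hz.
Second harmonic of the second: 2·366.9 = 733.8 Hz.
f_beat = |740.7 − 733.8| = 6.9 Hz.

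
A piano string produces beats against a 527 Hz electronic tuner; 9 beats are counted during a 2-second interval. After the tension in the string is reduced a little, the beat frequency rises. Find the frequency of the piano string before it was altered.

Beat frequency = 9/2 = 4.5 Hz.
|f − 527| = 4.5, so the piano string was at either 522.5 Hz or 531.5 Hz.
Lower tension means lower frequency; the adjustment lowers the piano string's frequency.
The beat rate rose, so the adjustment moved the piano string further from 527 Hz — it was already below the reference.

522.5 Hz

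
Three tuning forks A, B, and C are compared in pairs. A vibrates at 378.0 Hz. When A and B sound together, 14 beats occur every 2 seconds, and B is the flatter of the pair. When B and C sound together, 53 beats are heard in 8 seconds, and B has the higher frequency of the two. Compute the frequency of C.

364.375 Hz

A–B: Beat frequency = 14/2 = 7 Hz.
B is below A, so f_B = 378.0 − 7 = 371 Hz.
B–C: Beat frequency = 53/8 = 6.625 Hz.
C is below B, so f_C = 371 − 6.625 = 364.375 Hz.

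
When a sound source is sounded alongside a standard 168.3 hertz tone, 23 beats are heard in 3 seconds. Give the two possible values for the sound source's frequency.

Beat frequency = 23/3 = 7.6667 Hz.
|f − 168.3| = 7.6667, so f = 168.3 ± 7.6667.

160.6333 Hz or 175.9667 Hz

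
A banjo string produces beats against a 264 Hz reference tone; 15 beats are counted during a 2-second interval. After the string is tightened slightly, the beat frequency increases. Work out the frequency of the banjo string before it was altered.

Beat frequency = 15/2 = 7.5 Hz.
|f − 264| = 7.5, so the banjo string was at either 256.5 Hz or 271.5 Hz.
Increasing tension raises a string's frequency; the adjustment raises the banjo string's frequency.
The beat rate rose, so the adjustment moved the banjo string further from 264 Hz — it was already above the reference.

271.5 Hz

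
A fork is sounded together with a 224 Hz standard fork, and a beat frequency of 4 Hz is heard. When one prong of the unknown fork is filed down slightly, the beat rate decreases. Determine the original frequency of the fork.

220 Hz

|f − 224| = 4, so the fork was at either 220 Hz or 228 Hz.
Filing a prong removes mass and raises the fork's frequency; the adjustment raises the fork's frequency.
The beat rate fell, so the adjustment moved the fork toward 224 Hz — it must have started below the reference.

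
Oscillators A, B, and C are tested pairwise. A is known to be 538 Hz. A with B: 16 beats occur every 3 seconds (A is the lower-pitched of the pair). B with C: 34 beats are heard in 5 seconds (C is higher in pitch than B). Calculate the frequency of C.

A–B: Beat frequency = 16/3 = 5.3333 Hz.
B is above A, so f_B = 538 + 5.3333 = 543.3333 Hz.
B–C: Beat frequency = 34/5 = 6.8 Hz.
C is above B, so f_C = 543.3333 + 6.8 = 550.1333 Hz.

550.1333 Hz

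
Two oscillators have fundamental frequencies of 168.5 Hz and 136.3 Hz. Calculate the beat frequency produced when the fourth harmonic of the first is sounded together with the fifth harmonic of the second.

Fourth harmonic of the first: 4·168.5 = 674.0 Hz.
Fifth harmonic of the second: 5·136.3 = 681.5 Hz.
f_beat = |674.0 − 681.5| = 7.5 Hz.

7.5 Hz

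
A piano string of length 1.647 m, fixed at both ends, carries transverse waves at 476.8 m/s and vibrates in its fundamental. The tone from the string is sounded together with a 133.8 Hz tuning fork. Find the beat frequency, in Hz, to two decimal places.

10.95 Hz

For a string fixed at both ends, f_n = n·v/(2L) = 1·476.8/(2·1.647) = 144.7480 Hz.
f_beat = |144.7480 − 133.8| = 10.95 Hz.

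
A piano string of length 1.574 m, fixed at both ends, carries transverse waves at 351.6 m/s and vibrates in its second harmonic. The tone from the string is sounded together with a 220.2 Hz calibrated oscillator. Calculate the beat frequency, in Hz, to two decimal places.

3.18 Hz

For a string fixed at both ends, f_n = n·v/(2L) = 2·351.6/(2·1.574) = 223.3799 Hz.
f_beat = |223.3799 − 220.2| = 3.18 Hz.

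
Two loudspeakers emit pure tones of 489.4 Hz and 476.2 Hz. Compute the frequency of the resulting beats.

The beat frequency equals the magnitude of the frequency difference.
|489.4 − 476.2| = 13.2 Hz.

13.2 Hz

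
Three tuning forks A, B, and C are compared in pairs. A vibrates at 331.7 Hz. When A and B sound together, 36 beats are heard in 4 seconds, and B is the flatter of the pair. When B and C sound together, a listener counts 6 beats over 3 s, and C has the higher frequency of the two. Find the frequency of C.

A–B: Beat frequency = 36/4 = 9 Hz.
B is below A, so f_B = 331.7 − 9 = 322.7 Hz.
B–C: Beat frequency = 6/3 = 2 Hz.
C is above B, so f_C = 322.7 + 2 = 324.7 Hz.

324.7 Hz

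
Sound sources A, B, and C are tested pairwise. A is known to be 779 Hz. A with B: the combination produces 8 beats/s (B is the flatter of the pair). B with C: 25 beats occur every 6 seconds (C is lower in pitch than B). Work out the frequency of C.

B is below A, so f_B = 779 − 8 = 771 Hz.
B–C: Beat frequency = 25/6 = 4.1667 Hz.
C is below B, so f_C = 771 − 4.1667 = 766.8333 Hz.

766.8333 Hz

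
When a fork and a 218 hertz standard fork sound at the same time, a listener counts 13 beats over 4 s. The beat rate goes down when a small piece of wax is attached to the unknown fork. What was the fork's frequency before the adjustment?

Beat frequency = 13/4 = 3.25 Hz.
|f − 218| = 3.25, so the fork was at either 214.75 Hz or 221.25 Hz.
Loading a fork with wax lowers its frequency; the adjustment lowers the fork's frequency.
The beat rate fell, so the adjustment moved the fork toward 218 Hz — it must have started above the reference.

221.25 Hz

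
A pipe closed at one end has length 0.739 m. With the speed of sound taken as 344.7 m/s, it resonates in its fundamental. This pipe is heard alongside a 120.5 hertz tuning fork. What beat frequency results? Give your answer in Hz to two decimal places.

Closed pipe (odd harmonics): f_n = n·v/(4L) = 1·344.7/(4·0.739) = 116.6103 Hz.
f_beat = |116.6103 − 120.5| = 3.89 Hz.

3.89 Hz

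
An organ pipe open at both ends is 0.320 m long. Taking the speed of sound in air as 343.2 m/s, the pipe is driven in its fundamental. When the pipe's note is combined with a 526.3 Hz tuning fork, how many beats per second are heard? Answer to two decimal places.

Open pipe: f_n = n·v/(2L) = 1·343.2/(2·0.320) = 536.2500 Hz.
f_beat = |536.2500 − 526.3| = 9.95 Hz.

9.95 Hz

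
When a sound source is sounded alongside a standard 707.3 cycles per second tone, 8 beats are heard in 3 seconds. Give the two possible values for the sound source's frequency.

Beat frequency = 8/3 = 2.6667 Hz.
|f − 707.3| = 2.6667, so f = 707.3 ± 2.6667.

704.6333 Hz or 709.9667 Hz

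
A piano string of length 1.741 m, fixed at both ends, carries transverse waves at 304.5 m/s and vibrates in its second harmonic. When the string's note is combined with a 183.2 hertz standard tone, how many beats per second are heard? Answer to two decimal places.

For a string fixed at both ends, f_n = n·v/(2L) = 2·304.5/(2·1.741) = 174.8995 Hz.
f_beat = |174.8995 − 183.2| = 8.30 Hz.

8.30 Hz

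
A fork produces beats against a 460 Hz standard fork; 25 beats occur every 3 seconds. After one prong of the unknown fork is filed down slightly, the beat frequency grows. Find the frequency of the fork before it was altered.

Beat frequency = 25/3 = 8.3333 Hz.
|f − 460| = 8.3333, so the fork was at either 451.6667 Hz or 468.3333 Hz.
Filing a prong removes mass and raises the fork's frequency; the adjustment raises the fork's frequency.
The beat rate rose, so the adjustment moved the fork further from 460 Hz — it was already above the reference.

468.3333 Hz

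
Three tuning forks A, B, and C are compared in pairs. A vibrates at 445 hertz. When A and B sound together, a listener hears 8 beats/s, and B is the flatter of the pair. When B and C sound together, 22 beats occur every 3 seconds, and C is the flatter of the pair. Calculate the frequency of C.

B is below A, so f_B = 445 − 8 = 437 Hz.
B–C: Beat frequency = 22/3 = 7.3333 Hz.
C is below B, so f_C = 437 − 7.3333 = 429.6667 Hz.

429.6667 Hz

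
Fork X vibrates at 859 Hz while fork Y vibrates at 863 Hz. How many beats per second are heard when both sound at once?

f_beat = |f₁ − f₂|.
|859 − 863| = 4 Hz.

4 Hz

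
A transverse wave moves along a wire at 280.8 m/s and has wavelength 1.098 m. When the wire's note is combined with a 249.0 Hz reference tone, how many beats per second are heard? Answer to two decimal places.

Source frequency f = v/λ = 280.8/1.098 = 255.7377 Hz.
f_beat = |255.7377 − 249.0| = 6.74 Hz.

6.74 Hz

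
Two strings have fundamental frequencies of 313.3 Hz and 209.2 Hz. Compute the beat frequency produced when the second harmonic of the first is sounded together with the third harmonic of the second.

Second harmonic of the first: 2·313.3 = 626.6 Hz.
Third harmonic of the second: 3·209.2 = 627.6 Hz.
f_beat = |626.6 − 627.6| = 1.0 Hz.

1.0 Hz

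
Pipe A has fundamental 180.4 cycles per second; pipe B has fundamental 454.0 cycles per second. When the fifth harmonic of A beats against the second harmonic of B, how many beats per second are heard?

6.0 Hz

Fifth harmonic of the first: 5·180.4 = 902.0 Hz.
Second harmonic of the second: 2·454.0 = 908.0 Hz.
f_beat = |902.0 − 908.0| = 6.0 Hz.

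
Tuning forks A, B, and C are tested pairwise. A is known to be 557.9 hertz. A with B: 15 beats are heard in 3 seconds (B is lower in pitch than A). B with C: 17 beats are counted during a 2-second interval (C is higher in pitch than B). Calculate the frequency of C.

561.4 Hz

A–B: Beat frequency = 15/3 = 5 Hz.
B is below A, so f_B = 557.9 − 5 = 552.9 Hz.
B–C: Beat frequency = 17/2 = 8.5 Hz.
C is above B, so f_C = 552.9 + 8.5 = 561.4 Hz.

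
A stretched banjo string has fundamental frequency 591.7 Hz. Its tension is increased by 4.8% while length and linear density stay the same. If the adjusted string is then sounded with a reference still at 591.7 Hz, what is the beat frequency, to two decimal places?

14.03 Hz

For a string, f ∝ √T, so the new frequency is 591.7·√1.048 = 605.7344 Hz.
f_beat = |605.7344 − 591.7| = 14.03 Hz.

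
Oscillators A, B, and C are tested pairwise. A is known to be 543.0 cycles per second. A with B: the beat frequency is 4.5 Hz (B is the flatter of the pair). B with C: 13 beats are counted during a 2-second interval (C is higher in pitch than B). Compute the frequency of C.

545 Hz

B is below A, so f_B = 543.0 − 4.5 = 538.5 Hz.
B–C: Beat frequency = 13/2 = 6.5 Hz.
C is above B, so f_C = 538.5 + 6.5 = 545 Hz.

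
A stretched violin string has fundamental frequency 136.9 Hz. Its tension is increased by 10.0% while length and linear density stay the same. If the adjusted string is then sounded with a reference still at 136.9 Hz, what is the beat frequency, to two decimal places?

For a string, f ∝ √T, so the new frequency is 136.9·√1.100 = 143.5819 Hz.
f_beat = |143.5819 − 136.9| = 6.68 Hz.

6.68 Hz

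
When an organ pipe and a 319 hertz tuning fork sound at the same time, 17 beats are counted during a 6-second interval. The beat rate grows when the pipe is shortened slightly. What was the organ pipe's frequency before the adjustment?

Beat frequency = 17/6 = 2.8333 Hz.
|f − 319| = 2.8333, so the organ pipe was at either 316.1667 Hz or 321.8333 Hz.
A shorter pipe has a higher fundamental; the adjustment raises the organ pipe's frequency.
The beat rate rose, so the adjustment moved the organ pipe further from 319 Hz — it was already above the reference.

321.8333 Hz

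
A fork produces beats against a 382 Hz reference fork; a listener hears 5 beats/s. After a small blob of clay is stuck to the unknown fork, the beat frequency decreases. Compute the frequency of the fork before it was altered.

387 Hz

|f − 382| = 5, so the fork was at either 377 Hz or 387 Hz.
Adding mass to a fork lowers its frequency; the adjustment lowers the fork's frequency.
The beat rate fell, so the adjustment moved the fork toward 382 Hz — it must have started above the reference.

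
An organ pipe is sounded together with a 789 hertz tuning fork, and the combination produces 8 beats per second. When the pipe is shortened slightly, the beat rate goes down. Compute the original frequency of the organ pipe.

781 Hz

|f − 789| = 8, so the organ pipe was at either 781 Hz or 797 Hz.
A shorter pipe has a higher fundamental; the adjustment raises the organ pipe's frequency.
The beat rate fell, so the adjustment moved the organ pipe toward 789 Hz — it must have started below the reference.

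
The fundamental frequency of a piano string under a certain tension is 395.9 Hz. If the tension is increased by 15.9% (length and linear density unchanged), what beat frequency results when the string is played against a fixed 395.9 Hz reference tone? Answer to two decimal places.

For a string, f ∝ √T, so the new frequency is 395.9·√1.159 = 426.2135 Hz.
f_beat = |426.2135 − 395.9| = 30.31 Hz.

30.31 Hz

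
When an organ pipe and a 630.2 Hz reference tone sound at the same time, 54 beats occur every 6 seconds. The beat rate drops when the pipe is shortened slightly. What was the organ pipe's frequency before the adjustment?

621.2 Hz

Beat frequency = 54/6 = 9 Hz.
|f − 630.2| = 9, so the organ pipe was at either 621.2 Hz or 639.2 Hz.
A shorter pipe has a higher fundamental; the adjustment raises the organ pipe's frequency.
The beat rate fell, so the adjustment moved the organ pipe toward 630.2 Hz — it must have started below the reference.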